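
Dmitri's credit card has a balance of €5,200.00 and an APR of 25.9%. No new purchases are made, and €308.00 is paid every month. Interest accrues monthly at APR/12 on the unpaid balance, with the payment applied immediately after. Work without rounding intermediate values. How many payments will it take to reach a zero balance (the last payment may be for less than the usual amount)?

Monthly rate r = 25.9%/12 = 2.15833% = 0.0215833.
Recurrence: B ← B·(1+r) − €308.00.
Month 1: interest €112.23; balance after payment €5,004.23.
Month 2: interest €108.01; balance after payment €4,804.24.
Closed form: n = −ln(1 − rB₀/P)/ln(1+r) = −ln(0.63561)/ln(1.02158) ≈ 21.222, so the balance reaches zero during payment 22.

22 months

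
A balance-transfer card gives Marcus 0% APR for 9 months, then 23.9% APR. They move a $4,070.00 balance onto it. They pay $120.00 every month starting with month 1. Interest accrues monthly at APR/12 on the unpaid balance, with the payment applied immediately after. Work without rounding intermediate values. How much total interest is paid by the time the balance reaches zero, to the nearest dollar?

$1,183

Promo months 1–9 at r₀ = 0%/12 = 0; months 10+ at r₁ = 23.9%/12 = 0.0199167.
After month 9 (no interest yet): B = $4,070.00 − 9·$120.00 = $2,990.00.
Then at r₁ with $120.00/mo: n₂ = −ln(1 − r₁·B/P)/ln(1+r₁) ≈ 34.77 → 35 more payments.
Total paid = 43·$120.00 + $92.56 = $5,252.56; interest = $5,252.56 − $4,070.00 = $1,182.56.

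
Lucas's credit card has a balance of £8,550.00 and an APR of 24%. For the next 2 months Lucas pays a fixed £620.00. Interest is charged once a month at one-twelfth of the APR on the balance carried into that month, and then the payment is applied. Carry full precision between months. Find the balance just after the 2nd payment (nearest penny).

£7,643.02

Monthly rate r = 24%/12 = 2% = 0.02.
Each month: B ← B·(1+r) − £620.00.
Month 1: interest £171.00; balance after payment £8,101.00.
Month 2: interest £162.02; balance after payment £7,643.02.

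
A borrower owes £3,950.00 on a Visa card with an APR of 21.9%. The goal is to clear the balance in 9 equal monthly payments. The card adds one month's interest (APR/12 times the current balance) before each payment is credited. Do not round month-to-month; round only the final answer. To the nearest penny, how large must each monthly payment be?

£479.90

Monthly rate r = 21.9%/12 = 1.825% = 0.01825.
Level-payment amortization: P = B₀·r / (1 − (1+r)^(−n)) = 3950.00·0.01825 / (1 − 1.01825^(−9)).
Denominator 1 − (1+r)^(−9) = 0.15021271.
P = 72.0875 / 0.15021271 ≈ 479.90.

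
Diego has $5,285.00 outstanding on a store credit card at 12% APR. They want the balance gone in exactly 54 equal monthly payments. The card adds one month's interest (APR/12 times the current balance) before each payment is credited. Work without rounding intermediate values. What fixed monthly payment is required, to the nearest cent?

Monthly rate r = 12%/12 = 1% = 0.01.
Level-payment amortization: P = B₀·r / (1 − (1+r)^(−n)) = 5285.00·0.01 / (1 − 1.01^(−54)).
Denominator 1 − (1+r)^(−54) = 0.415686641.
P = 52.85 / 0.415686641 ≈ 127.14.

$127.14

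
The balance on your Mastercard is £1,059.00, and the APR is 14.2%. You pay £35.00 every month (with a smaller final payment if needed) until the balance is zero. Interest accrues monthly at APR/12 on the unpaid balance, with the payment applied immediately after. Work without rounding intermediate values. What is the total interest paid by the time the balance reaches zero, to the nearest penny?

Monthly rate r = 14.2%/12 = 1.18333% = 0.0118333.
Payoff takes n = ⌈−ln(1 − rB₀/P)/ln(1+r)⌉ = ⌈37.678⌉ = 38 payments; the last is £23.76.
Total paid = 37·£35.00 + £23.76 = £1,318.76.
Total interest = total paid − principal = £1,318.76 − £1,059.00 = £259.76.

£259.76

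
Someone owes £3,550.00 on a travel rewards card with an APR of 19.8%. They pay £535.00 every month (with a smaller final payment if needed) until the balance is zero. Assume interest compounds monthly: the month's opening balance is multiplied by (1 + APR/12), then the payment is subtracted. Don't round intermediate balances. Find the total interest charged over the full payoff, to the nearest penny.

£241.08

Monthly rate r = 19.8%/12 = 1.65% = 0.0165.
Payoff takes n = ⌈−ln(1 − rB₀/P)/ln(1+r)⌉ = ⌈7.085⌉ = 8 payments; the last is £46.08.
Total paid = 7·£535.00 + £46.08 = £3,791.08.
Total interest = total paid − principal = £3,791.08 − £3,550.00 = £241.08.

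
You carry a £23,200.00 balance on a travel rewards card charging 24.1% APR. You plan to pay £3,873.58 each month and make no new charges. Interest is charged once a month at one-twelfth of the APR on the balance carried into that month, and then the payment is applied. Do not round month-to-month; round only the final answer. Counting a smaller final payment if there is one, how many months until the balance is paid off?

7 payments

Monthly rate r = 24.1%/12 = 2.00833% = 0.0200833.
Recurrence: B ← B·(1+r) − £3,873.58.
Month 1: interest £465.93; balance after payment £19,792.35.
Month 2: interest £397.50; balance after payment £16,316.27.
Closed form: n = −ln(1 − rB₀/P)/ln(1+r) = −ln(0.87972)/ln(1.02008) ≈ 6.445, so the balance reaches zero during payment 7.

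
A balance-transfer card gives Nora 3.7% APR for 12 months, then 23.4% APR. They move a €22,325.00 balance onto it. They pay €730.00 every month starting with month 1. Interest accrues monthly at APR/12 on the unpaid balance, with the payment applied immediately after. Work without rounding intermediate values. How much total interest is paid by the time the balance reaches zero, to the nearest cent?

Promo months 1–12 at r₀ = 3.7%/12 = 0.00308333; months 13+ at r₁ = 23.4%/12 = 0.0195.
After month 12: iterate B ← B·(1+r₀) − €730.00 for 12 months → €14,255.09.
Then at r₁ with €730.00/mo: n₂ = −ln(1 − r₁·B/P)/ln(1+r₁) ≈ 24.82 → 25 more payments.
Total paid = 36·€730.00 + €598.65 = €26,878.65; interest = €26,878.65 − €22,325.00 = €4,553.65.

€4,553.65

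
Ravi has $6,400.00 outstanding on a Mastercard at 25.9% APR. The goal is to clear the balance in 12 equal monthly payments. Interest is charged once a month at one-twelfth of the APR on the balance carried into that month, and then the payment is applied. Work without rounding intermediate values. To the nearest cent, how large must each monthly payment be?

$611.08

Monthly rate r = 25.9%/12 = 2.15833% = 0.0215833.
Level-payment amortization: P = B₀·r / (1 − (1+r)^(−n)) = 6400.00·0.0215833 / (1 − 1.02158^(−12)).
Denominator 1 − (1+r)^(−12) = 0.226047314.
P = 138.133 / 0.226047314 ≈ 611.08.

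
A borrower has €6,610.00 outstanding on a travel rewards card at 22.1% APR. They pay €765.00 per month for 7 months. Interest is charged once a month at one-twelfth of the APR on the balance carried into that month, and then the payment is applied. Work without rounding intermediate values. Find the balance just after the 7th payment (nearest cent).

€1,850.58

Monthly rate r = 22.1%/12 = 1.84167% = 0.0184167.
Each month: B ← B·(1+r) − €765.00.
Month 1: interest €121.73; balance after payment €5,966.73.
Month 2: interest €109.89; balance after payment €5,311.62.
Month 3: interest €97.82; balance after payment €4,644.44.
Month 4: interest €85.54; balance after payment €3,964.98.
Month 5: interest €73.02; balance after payment €3,273.00.
Month 6: interest €60.28; balance after payment €2,568.28.
Month 7: interest €47.30; balance after payment €1,850.58.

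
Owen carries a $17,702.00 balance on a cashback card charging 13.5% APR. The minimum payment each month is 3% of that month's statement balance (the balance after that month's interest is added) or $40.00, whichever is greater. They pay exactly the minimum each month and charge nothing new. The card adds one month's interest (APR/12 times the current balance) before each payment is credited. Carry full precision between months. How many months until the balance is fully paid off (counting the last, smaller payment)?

177 months

Monthly rate r = 13.5%/12 = 1.125% = 0.01125.
While 3% of the post-interest balance exceeds $40.00, each month B ← (B·(1+r))·(1 − 0.03), i.e. B shrinks by the factor (1+r)·0.97 = 0.98091.
This holds for months 1–135. Entering month 136 the balance is $1,312.53; 3% of the post-interest balance is now below $40.00, so the flat $40.00 minimum applies from here.
From month 136 a fixed $40.00 at rate r clears $1,312.53 in 42 more payments. Total: 135 + 42 = 177 months.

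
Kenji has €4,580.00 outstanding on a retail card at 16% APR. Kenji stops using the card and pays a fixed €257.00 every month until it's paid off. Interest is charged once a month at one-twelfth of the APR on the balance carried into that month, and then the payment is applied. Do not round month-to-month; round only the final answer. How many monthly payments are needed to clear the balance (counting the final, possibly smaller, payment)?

Monthly rate r = 16%/12 = 1.33333% = 0.0133333.
Recurrence: B ← B·(1+r) − €257.00.
Month 1: interest €61.07; balance after payment €4,384.07.
Month 2: interest €58.45; balance after payment €4,185.52.
Closed form: n = −ln(1 − rB₀/P)/ln(1+r) = −ln(0.76239)/ln(1.01333) ≈ 20.483, so the balance reaches zero during payment 21.

21 months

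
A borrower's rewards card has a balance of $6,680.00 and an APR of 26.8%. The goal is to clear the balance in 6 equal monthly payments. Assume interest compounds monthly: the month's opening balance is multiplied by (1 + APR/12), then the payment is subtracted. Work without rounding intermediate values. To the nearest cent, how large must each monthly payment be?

Monthly rate r = 26.8%/12 = 2.23333% = 0.0223333.
Level-payment amortization: P = B₀·r / (1 − (1+r)^(−n)) = 6680.00·0.0223333 / (1 − 1.02233^(−6)).
Denominator 1 − (1+r)^(−6) = 0.12411947.
P = 149.187 / 0.12411947 ≈ 1201.96.

$1,201.96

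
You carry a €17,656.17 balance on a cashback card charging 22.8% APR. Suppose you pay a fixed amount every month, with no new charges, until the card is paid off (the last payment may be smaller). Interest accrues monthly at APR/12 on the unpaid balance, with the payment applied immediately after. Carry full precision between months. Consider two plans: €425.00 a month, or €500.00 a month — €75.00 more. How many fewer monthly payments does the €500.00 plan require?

23 fewer payments

Monthly rate r = 22.8%/12 = 1.9% = 0.019.
At €425.00/mo: n = ⌈−ln(1 − rB₀/P)/ln(1+r)⌉ = 83 payments (last €319.15); total interest = total paid − €17,656.17 = €17,512.98.
At €500.00/mo: 60 payments (last €27.20); total interest €11,871.03.
Payments saved = 83 − 60 = 23.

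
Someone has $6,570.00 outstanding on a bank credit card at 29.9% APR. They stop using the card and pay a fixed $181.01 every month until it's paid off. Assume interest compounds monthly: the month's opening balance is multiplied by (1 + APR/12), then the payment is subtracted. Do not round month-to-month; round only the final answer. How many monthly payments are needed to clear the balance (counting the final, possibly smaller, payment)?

96 payments

Monthly rate r = 29.9%/12 = 2.49167% = 0.0249167.
Recurrence: B ← B·(1+r) − $181.01.
Month 1: interest $163.70; balance after payment $6,552.69.
Month 2: interest $163.27; balance after payment $6,534.95.
Closed form: n = −ln(1 − rB₀/P)/ln(1+r) = −ln(0.095616)/ln(1.02492) ≈ 95.379, so the balance reaches zero during payment 96.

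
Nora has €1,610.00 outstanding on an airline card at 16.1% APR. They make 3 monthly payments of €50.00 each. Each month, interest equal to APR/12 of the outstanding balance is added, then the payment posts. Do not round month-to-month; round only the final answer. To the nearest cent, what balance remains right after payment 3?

Monthly rate r = 16.1%/12 = 1.34167% = 0.0134167.
Each month: B ← B·(1+r) − €50.00.
Month 1: interest €21.60; balance after payment €1,581.60.
Month 2: interest €21.22; balance after payment €1,552.82.
Month 3: interest €20.83; balance after payment €1,523.65.

€1,523.65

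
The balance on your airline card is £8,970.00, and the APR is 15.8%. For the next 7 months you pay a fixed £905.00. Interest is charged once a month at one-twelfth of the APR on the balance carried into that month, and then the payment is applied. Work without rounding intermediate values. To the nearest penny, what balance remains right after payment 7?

£3,239.32

Monthly rate r = 15.8%/12 = 1.31667% = 0.0131667.
Each month: B ← B·(1+r) − £905.00.
Month 1: interest £118.11; balance after payment £8,183.10.
Month 2: interest £107.74; balance after payment £7,385.85.
Month 3: interest £97.25; balance after payment £6,578.10.
Month 4: interest £86.61; balance after payment £5,759.71.
Month 5: interest £75.84; balance after payment £4,930.54.
Month 6: interest £64.92; balance after payment £4,090.46.
Month 7: interest £53.86; balance after payment £3,239.32.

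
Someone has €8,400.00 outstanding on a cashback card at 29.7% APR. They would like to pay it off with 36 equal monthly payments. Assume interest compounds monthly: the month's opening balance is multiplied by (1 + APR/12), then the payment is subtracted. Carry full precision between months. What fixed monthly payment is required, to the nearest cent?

Monthly rate r = 29.7%/12 = 2.475% = 0.02475.
Level-payment amortization: P = B₀·r / (1 − (1+r)^(−n)) = 8400.00·0.02475 / (1 − 1.02475^(−36)).
Denominator 1 − (1+r)^(−36) = 0.585280336.
P = 207.9 / 0.585280336 ≈ 355.21.

€355.21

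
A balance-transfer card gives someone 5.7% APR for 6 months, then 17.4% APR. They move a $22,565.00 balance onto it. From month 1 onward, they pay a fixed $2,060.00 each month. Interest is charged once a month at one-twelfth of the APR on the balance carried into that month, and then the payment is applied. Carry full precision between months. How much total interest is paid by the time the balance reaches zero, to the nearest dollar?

$1,012

Promo months 1–6 at r₀ = 5.7%/12 = 0.00475; months 7+ at r₁ = 17.4%/12 = 0.0145.
After month 6: iterate B ← B·(1+r₀) − $2,060.00 for 6 months → $10,708.08.
Then at r₁ with $2,060.00/mo: n₂ = −ln(1 − r₁·B/P)/ln(1+r₁) ≈ 5.44 → 6 more payments.
Total paid = 11·$2,060.00 + $917.31 = $23,577.31; interest = $23,577.31 − $22,565.00 = $1,012.31.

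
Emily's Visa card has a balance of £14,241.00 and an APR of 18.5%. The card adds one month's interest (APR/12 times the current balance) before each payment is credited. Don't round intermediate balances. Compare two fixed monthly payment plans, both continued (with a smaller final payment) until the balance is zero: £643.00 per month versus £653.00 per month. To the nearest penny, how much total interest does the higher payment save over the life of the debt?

Monthly rate r = 18.5%/12 = 1.54167% = 0.0154167.
At £643.00/mo: n = ⌈−ln(1 − rB₀/P)/ln(1+r)⌉ = 28 payments (last £195.73); total interest = total paid − £14,241.00 = £3,315.73.
At £653.00/mo: 27 payments (last £514.00); total interest £3,251.00.
Interest saved = £3,315.73 − £3,251.00 = £64.73.

£64.73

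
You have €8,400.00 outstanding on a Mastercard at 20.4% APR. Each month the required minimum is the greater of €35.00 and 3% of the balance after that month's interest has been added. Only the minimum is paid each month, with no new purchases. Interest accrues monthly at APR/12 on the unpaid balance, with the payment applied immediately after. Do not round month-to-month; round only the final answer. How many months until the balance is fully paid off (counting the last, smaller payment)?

195 months

Monthly rate r = 20.4%/12 = 1.7% = 0.017.
While 3% of the post-interest balance exceeds €35.00, each month B ← (B·(1+r))·(1 − 0.03), i.e. B shrinks by the factor (1+r)·0.97 = 0.98649.
This holds for months 1–147. Entering month 148 the balance is €1,137.38; 3% of the post-interest balance is now below €35.00, so the flat €35.00 minimum applies from here.
From month 148 a fixed €35.00 at rate r clears €1,137.38 in 48 more payments. Total: 147 + 48 = 195 months.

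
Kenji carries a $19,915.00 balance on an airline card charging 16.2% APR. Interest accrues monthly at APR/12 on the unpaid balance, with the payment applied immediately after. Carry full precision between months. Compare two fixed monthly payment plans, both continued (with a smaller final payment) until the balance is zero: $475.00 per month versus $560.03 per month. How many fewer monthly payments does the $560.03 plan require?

14 fewer payments

Monthly rate r = 16.2%/12 = 1.35% = 0.0135.
At $475.00/mo: n = ⌈−ln(1 − rB₀/P)/ln(1+r)⌉ = 63 payments (last $118.28); total interest = total paid − $19,915.00 = $9,653.28.
At $560.03/mo: 49 payments (last $434.67); total interest $7,401.11.
Payments saved = 63 − 49 = 14.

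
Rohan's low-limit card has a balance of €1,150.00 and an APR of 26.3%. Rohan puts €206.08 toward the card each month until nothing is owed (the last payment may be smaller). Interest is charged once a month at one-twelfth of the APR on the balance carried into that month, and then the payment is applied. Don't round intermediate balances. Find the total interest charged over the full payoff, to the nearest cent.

€90.07

Monthly rate r = 26.3%/12 = 2.19167% = 0.0219167.
Payoff takes n = ⌈−ln(1 − rB₀/P)/ln(1+r)⌉ = ⌈6.017⌉ = 7 payments; the last is €3.59.
Total paid = 6·€206.08 + €3.59 = €1,240.07.
Total interest = total paid − principal = €1,240.07 − €1,150.00 = €90.07.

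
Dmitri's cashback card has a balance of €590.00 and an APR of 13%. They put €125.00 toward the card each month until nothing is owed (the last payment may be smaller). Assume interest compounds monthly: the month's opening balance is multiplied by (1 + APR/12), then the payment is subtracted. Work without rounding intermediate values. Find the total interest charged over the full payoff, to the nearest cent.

€18.97

Monthly rate r = 13%/12 = 1.08333% = 0.0108333.
Payoff takes n = ⌈−ln(1 − rB₀/P)/ln(1+r)⌉ = ⌈4.871⌉ = 5 payments; the last is €108.97.
Total paid = 4·€125.00 + €108.97 = €608.97.
Total interest = total paid − principal = €608.97 − €590.00 = €18.97.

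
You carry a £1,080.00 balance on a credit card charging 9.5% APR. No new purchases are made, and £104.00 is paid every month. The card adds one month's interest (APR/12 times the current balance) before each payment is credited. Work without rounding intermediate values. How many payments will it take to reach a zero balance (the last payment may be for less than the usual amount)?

Monthly rate r = 9.5%/12 = 0.791667% = 0.00791667.
Recurrence: B ← B·(1+r) − £104.00.
Month 1: interest £8.55; balance after payment £984.55.
Month 2: interest £7.79; balance after payment £888.34.
Closed form: n = −ln(1 − rB₀/P)/ln(1+r) = −ln(0.91779)/ln(1.00792) ≈ 10.879, so the balance reaches zero during payment 11.

11 months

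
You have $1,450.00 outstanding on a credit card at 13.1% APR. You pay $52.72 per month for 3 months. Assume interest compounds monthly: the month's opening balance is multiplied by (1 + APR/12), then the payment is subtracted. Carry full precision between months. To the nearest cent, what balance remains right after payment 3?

Monthly rate r = 13.1%/12 = 1.09167% = 0.0109167.
Each month: B ← B·(1+r) − $52.72.
Month 1: interest $15.83; balance after payment $1,413.11.
Month 2: interest $15.43; balance after payment $1,375.82.
Month 3: interest $15.02; balance after payment $1,338.11.

$1,338.11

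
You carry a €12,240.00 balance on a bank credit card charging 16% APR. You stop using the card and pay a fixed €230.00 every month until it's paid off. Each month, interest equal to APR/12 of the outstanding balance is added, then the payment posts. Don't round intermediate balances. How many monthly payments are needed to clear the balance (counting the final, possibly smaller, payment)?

94 months

Monthly rate r = 16%/12 = 1.33333% = 0.0133333.
Recurrence: B ← B·(1+r) − €230.00.
Month 1: interest €163.20; balance after payment €12,173.20.
Month 2: interest €162.31; balance after payment €12,105.51.
Closed form: n = −ln(1 − rB₀/P)/ln(1+r) = −ln(0.29043)/ln(1.01333) ≈ 93.345, so the balance reaches zero during payment 94.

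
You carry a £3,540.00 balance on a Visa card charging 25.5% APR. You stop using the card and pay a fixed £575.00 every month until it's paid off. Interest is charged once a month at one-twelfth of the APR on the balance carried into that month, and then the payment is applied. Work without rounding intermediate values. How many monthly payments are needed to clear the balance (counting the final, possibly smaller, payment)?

Monthly rate r = 25.5%/12 = 2.125% = 0.02125.
Recurrence: B ← B·(1+r) − £575.00.
Month 1: interest £75.23; balance after payment £3,040.22.
Month 2: interest £64.60; balance after payment £2,529.83.
Closed form: n = −ln(1 − rB₀/P)/ln(1+r) = −ln(0.86917)/ln(1.02125) ≈ 6.668, so the balance reaches zero during payment 7.

7 payments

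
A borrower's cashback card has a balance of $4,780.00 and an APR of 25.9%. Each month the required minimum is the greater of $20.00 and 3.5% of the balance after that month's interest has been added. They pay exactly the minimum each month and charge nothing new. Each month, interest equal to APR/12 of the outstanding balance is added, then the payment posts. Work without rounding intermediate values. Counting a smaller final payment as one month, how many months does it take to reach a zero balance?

194 months

Monthly rate r = 25.9%/12 = 2.15833% = 0.0215833.
While 3.5% of the post-interest balance exceeds $20.00, each month B ← (B·(1+r))·(1 − 0.035), i.e. B shrinks by the factor (1+r)·0.965 = 0.98583.
This holds for months 1–151. Entering month 152 the balance is $553.85; 3.5% of the post-interest balance is now below $20.00, so the flat $20.00 minimum applies from here.
From month 152 a fixed $20.00 at rate r clears $553.85 in 43 more payments. Total: 151 + 43 = 194 months.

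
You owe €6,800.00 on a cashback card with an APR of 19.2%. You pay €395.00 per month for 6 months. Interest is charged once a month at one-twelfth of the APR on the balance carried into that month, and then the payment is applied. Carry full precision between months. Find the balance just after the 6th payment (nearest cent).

Monthly rate r = 19.2%/12 = 1.6% = 0.016.
Each month: B ← B·(1+r) − €395.00.
Month 1: interest €108.80; balance after payment €6,513.80.
Month 2: interest €104.22; balance after payment €6,223.02.
Month 3: interest €99.57; balance after payment €5,927.59.
Month 4: interest €94.84; balance after payment €5,627.43.
Month 5: interest €90.04; balance after payment €5,322.47.
Month 6: interest €85.16; balance after payment €5,012.63.

€5,012.63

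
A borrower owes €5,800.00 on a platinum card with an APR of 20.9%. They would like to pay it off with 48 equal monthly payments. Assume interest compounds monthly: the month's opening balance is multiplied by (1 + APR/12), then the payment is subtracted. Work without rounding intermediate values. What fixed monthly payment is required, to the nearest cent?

€179.29

Monthly rate r = 20.9%/12 = 1.74167% = 0.0174167.
Level-payment amortization: P = B₀·r / (1 − (1+r)^(−n)) = 5800.00·0.0174167 / (1 − 1.01742^(−48)).
Denominator 1 − (1+r)^(−48) = 0.56342857.
P = 101.017 / 0.56342857 ≈ 179.29.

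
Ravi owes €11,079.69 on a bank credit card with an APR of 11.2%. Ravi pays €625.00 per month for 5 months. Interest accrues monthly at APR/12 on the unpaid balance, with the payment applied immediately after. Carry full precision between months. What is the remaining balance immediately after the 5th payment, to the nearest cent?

€8,422.60

Monthly rate r = 11.2%/12 = 0.933333% = 0.00933333.
Each month: B ← B·(1+r) − €625.00.
Month 1: interest €103.41; balance after payment €10,558.10.
Month 2: interest €98.54; balance after payment €10,031.64.
Month 3: interest €93.63; balance after payment €9,500.27.
Month 4: interest €88.67; balance after payment €8,963.94.
Month 5: interest €83.66; balance after payment €8,422.60.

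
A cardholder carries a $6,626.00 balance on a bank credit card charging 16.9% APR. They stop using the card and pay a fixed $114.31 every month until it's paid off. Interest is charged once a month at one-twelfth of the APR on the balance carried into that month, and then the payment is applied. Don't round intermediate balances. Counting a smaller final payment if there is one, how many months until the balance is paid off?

122 payments

Monthly rate r = 16.9%/12 = 1.40833% = 0.0140833.
Recurrence: B ← B·(1+r) − $114.31.
Month 1: interest $93.32; balance after payment $6,605.01.
Month 2: interest $93.02; balance after payment $6,583.72.
Closed form: n = −ln(1 − rB₀/P)/ln(1+r) = −ln(0.18366)/ln(1.01408) ≈ 121.178, so the balance reaches zero during payment 122.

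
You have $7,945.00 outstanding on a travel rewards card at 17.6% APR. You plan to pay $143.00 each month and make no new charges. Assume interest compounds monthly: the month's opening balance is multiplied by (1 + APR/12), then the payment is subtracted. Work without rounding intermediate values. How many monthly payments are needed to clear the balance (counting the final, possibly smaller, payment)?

116 months

Monthly rate r = 17.6%/12 = 1.46667% = 0.0146667.
Recurrence: B ← B·(1+r) − $143.00.
Month 1: interest $116.53; balance after payment $7,918.53.
Month 2: interest $116.14; balance after payment $7,891.67.
Closed form: n = −ln(1 − rB₀/P)/ln(1+r) = −ln(0.18513)/ln(1.01467) ≈ 115.844, so the balance reaches zero during payment 116.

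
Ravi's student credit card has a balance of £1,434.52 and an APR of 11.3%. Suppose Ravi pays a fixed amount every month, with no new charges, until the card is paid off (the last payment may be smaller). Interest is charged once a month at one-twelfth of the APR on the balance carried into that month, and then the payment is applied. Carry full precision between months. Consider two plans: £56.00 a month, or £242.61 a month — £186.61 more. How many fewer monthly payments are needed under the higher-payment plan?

Monthly rate r = 11.3%/12 = 0.941667% = 0.00941667.
At £56.00/mo: n = ⌈−ln(1 − rB₀/P)/ln(1+r)⌉ = 30 payments (last £25.40); total interest = total paid − £1,434.52 = £214.88.
At £242.61/mo: 7 payments (last £27.40); total interest £48.54.
Payments saved = 30 − 7 = 23.

23 fewer payments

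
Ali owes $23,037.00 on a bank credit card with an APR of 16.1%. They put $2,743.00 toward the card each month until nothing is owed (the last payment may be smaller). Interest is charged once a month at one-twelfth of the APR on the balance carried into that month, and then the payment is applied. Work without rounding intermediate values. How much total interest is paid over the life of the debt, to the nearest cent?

$1,568.58

Monthly rate r = 16.1%/12 = 1.34167% = 0.0134167.
Payoff takes n = ⌈−ln(1 − rB₀/P)/ln(1+r)⌉ = ⌈8.970⌉ = 9 payments; the last is $2,661.58.
Total paid = 8·$2,743.00 + $2,661.58 = $24,605.58.
Total interest = total paid − principal = $24,605.58 − $23,037.00 = $1,568.58.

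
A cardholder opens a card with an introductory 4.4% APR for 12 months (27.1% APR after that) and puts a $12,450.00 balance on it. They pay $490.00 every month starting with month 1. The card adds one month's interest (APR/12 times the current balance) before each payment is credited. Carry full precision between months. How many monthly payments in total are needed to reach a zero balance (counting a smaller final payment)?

Promo months 1–12 at r₀ = 4.4%/12 = 0.00366667; months 13+ at r₁ = 27.1%/12 = 0.0225833.
After month 12: iterate B ← B·(1+r₀) − $490.00 for 12 months → $7,008.94.
Then at r₁ with $490.00/mo: n₂ = −ln(1 − r₁·B/P)/ln(1+r₁) ≈ 17.47 → 18 more payments.

30 months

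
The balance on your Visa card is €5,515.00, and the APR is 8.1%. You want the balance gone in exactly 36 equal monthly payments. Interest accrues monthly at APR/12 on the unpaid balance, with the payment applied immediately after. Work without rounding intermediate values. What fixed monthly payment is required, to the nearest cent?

€173.07

Monthly rate r = 8.1%/12 = 0.675% = 0.00675.
Level-payment amortization: P = B₀·r / (1 − (1+r)^(−n)) = 5515.00·0.00675 / (1 − 1.00675^(−36)).
Denominator 1 − (1+r)^(−36) = 0.215087904.
P = 37.2263 / 0.215087904 ≈ 173.07.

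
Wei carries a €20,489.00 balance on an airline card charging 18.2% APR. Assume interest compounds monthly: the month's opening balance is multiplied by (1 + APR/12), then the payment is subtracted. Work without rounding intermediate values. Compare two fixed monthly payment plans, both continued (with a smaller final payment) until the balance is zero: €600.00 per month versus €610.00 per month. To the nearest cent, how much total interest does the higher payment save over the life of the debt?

€222.92

Monthly rate r = 18.2%/12 = 1.51667% = 0.0151667.
At €600.00/mo: n = ⌈−ln(1 − rB₀/P)/ln(1+r)⌉ = 49 payments (last €284.26); total interest = total paid − €20,489.00 = €8,595.26.
At €610.00/mo: 48 payments (last €191.34); total interest €8,372.34.
Interest saved = €8,595.26 − €8,372.34 = €222.92.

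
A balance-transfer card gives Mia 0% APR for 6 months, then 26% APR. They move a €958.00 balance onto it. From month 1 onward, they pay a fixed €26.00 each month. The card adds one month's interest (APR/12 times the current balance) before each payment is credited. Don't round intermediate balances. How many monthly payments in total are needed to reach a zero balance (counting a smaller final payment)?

58 months

Promo months 1–6 at r₀ = 0%/12 = 0; months 7+ at r₁ = 26%/12 = 0.0216667.
After month 6 (no interest yet): B = €958.00 − 6·€26.00 = €802.00.
Then at r₁ with €26.00/mo: n₂ = −ln(1 − r₁·B/P)/ln(1+r₁) ≈ 51.49 → 52 more payments.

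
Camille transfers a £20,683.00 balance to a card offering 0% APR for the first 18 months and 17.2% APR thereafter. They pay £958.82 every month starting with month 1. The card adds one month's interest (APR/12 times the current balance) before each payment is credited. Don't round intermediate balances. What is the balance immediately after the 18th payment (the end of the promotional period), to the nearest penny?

Promo months 1–18 at r₀ = 0%/12 = 0; months 19+ at r₁ = 17.2%/12 = 0.0143333.
After month 18 (no interest yet): B = £20,683.00 − 18·£958.82 = £3,424.24.

£3,424.24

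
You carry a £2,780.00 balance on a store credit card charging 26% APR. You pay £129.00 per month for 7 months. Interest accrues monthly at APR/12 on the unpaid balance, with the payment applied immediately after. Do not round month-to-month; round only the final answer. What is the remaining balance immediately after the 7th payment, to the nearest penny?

£2,266.19

Monthly rate r = 26%/12 = 2.16667% = 0.0216667.
Each month: B ← B·(1+r) − £129.00.
Month 1: interest £60.23; balance after payment £2,711.23.
Month 2: interest £58.74; balance after payment £2,640.98.
Month 3: interest £57.22; balance after payment £2,569.20.
Month 4: interest £55.67; balance after payment £2,495.86.
Month 5: interest £54.08; balance after payment £2,420.94.
Month 6: interest £52.45; balance after payment £2,344.39.
Month 7: interest £50.80; balance after payment £2,266.19.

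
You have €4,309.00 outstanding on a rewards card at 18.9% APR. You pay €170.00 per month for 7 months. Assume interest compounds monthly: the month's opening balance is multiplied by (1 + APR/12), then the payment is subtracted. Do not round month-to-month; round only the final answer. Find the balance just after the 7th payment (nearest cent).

€3,559.39

Monthly rate r = 18.9%/12 = 1.575% = 0.01575.
Each month: B ← B·(1+r) − €170.00.
Month 1: interest €67.87; balance after payment €4,206.87.
Month 2: interest €66.26; balance after payment €4,103.12.
Month 3: interest €64.62; balance after payment €3,997.75.
Month 4: interest €62.96; balance after payment €3,890.71.
Month 5: interest €61.28; balance after payment €3,781.99.
Month 6: interest €59.57; balance after payment €3,671.56.
Month 7: interest €57.83; balance after payment €3,559.39.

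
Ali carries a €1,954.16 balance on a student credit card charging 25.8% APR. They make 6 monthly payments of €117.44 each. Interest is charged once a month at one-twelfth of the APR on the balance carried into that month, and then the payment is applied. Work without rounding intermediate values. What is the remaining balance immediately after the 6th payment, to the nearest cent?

Monthly rate r = 25.8%/12 = 2.15% = 0.0215.
Each month: B ← B·(1+r) − €117.44.
Month 1: interest €42.01; balance after payment €1,878.73.
Month 2: interest €40.39; balance after payment €1,801.69.
Month 3: interest €38.74; balance after payment €1,722.98.
Month 4: interest €37.04; balance after payment €1,642.59.
Month 5: interest €35.32; balance after payment €1,560.46.
Month 6: interest €33.55; balance after payment €1,476.57.

€1,476.57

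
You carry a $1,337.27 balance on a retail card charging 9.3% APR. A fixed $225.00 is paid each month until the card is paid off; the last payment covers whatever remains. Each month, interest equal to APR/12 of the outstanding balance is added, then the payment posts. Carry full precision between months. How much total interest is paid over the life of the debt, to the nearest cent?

Monthly rate r = 9.3%/12 = 0.775% = 0.00775.
Payoff takes n = ⌈−ln(1 − rB₀/P)/ln(1+r)⌉ = ⌈6.108⌉ = 7 payments; the last is $24.43.
Total paid = 6·$225.00 + $24.43 = $1,374.43.
Total interest = total paid − principal = $1,374.43 − $1,337.27 = $37.16.

$37.16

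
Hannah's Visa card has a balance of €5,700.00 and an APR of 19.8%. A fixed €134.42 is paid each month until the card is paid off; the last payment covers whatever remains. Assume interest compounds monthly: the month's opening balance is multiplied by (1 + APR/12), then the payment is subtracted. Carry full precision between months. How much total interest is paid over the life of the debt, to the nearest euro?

€4,180

Monthly rate r = 19.8%/12 = 1.65% = 0.0165.
Payoff takes n = ⌈−ln(1 − rB₀/P)/ln(1+r)⌉ = ⌈73.502⌉ = 74 payments; the last is €67.72.
Total paid = 73·€134.42 + €67.72 = €9,880.38.
Total interest = total paid − principal = €9,880.38 − €5,700.00 = €4,180.38.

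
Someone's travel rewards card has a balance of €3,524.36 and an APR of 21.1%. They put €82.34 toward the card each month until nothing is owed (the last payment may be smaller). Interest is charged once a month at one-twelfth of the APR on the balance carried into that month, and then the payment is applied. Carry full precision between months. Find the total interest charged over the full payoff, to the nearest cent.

Monthly rate r = 21.1%/12 = 1.75833% = 0.0175833.
Payoff takes n = ⌈−ln(1 − rB₀/P)/ln(1+r)⌉ = ⌈80.135⌉ = 81 payments; the last is €11.19.
Total paid = 80·€82.34 + €11.19 = €6,598.39.
Total interest = total paid − principal = €6,598.39 − €3,524.36 = €3,074.03.

€3,074.03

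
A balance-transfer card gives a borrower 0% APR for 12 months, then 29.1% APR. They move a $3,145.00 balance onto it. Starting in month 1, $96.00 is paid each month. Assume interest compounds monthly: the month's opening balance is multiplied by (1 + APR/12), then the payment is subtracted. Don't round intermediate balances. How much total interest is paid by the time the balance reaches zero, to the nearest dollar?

Promo months 1–12 at r₀ = 0%/12 = 0; months 13+ at r₁ = 29.1%/12 = 0.02425.
After month 12 (no interest yet): B = $3,145.00 − 12·$96.00 = $1,993.00.
Then at r₁ with $96.00/mo: n₂ = −ln(1 − r₁·B/P)/ln(1+r₁) ≈ 29.22 → 30 more payments.
Total paid = 41·$96.00 + $21.00 = $3,957.00; interest = $3,957.00 − $3,145.00 = $812.00.

$812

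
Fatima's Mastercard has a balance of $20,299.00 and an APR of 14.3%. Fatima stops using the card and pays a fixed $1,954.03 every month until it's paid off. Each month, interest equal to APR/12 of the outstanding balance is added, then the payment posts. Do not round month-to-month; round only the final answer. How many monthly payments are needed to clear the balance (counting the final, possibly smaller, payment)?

12 payments

Monthly rate r = 14.3%/12 = 1.19167% = 0.0119167.
Recurrence: B ← B·(1+r) − $1,954.03.
Month 1: interest $241.90; balance after payment $18,586.87.
Month 2: interest $221.49; balance after payment $16,854.33.
Closed form: n = −ln(1 − rB₀/P)/ln(1+r) = −ln(0.87621)/ln(1.01192) ≈ 11.156, so the balance reaches zero during payment 12.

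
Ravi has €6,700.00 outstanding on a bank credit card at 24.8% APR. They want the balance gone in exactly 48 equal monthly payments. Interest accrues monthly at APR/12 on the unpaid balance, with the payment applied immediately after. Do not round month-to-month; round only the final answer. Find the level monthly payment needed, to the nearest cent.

Monthly rate r = 24.8%/12 = 2.06667% = 0.0206667.
Level-payment amortization: P = B₀·r / (1 − (1+r)^(−n)) = 6700.00·0.0206667 / (1 − 1.02067^(−48)).
Denominator 1 − (1+r)^(−48) = 0.625396974.
P = 138.467 / 0.625396974 ≈ 221.41.

€221.41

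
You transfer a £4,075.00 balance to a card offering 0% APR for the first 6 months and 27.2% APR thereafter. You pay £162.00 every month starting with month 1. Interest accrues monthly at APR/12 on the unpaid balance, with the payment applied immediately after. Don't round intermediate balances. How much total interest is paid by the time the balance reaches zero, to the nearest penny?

Promo months 1–6 at r₀ = 0%/12 = 0; months 7+ at r₁ = 27.2%/12 = 0.0226667.
After month 6 (no interest yet): B = £4,075.00 − 6·£162.00 = £3,103.00.
Then at r₁ with £162.00/mo: n₂ = −ln(1 − r₁·B/P)/ln(1+r₁) ≈ 25.41 → 26 more payments.
Total paid = 31·£162.00 + £66.30 = £5,088.30; interest = £5,088.30 − £4,075.00 = £1,013.30.

£1,013.30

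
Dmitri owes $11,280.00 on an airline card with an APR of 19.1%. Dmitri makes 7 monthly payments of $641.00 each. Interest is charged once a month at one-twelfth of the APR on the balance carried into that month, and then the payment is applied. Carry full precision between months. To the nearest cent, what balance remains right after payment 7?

$7,891.38

Monthly rate r = 19.1%/12 = 1.59167% = 0.0159167.
Each month: B ← B·(1+r) − $641.00.
Month 1: interest $179.54; balance after payment $10,818.54.
Month 2: interest $172.20; balance after payment $10,349.74.
Month 3: interest $164.73; balance after payment $9,873.47.
Month 4: interest $157.15; balance after payment $9,389.62.
Month 5: interest $149.45; balance after payment $8,898.07.
Month 6: interest $141.63; balance after payment $8,398.70.
Month 7: interest $133.68; balance after payment $7,891.38.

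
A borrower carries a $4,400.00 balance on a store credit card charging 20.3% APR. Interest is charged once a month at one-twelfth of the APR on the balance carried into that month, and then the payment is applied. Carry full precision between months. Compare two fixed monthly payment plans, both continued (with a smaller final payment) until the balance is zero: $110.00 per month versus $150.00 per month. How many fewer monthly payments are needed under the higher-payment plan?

Monthly rate r = 20.3%/12 = 1.69167% = 0.0169167.
At $110.00/mo: n = ⌈−ln(1 − rB₀/P)/ln(1+r)⌉ = 68 payments (last $33.87); total interest = total paid − $4,400.00 = $3,003.87.
At $150.00/mo: 41 payments (last $130.81); total interest $1,730.81.
Payments saved = 68 − 41 = 27.

27 fewer payments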